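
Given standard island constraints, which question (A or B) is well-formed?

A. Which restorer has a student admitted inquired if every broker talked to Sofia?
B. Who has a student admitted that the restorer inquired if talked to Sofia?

In B, the wh-phrase is extracted from inside a wh-island (introduced by "if"), which blocks movement.
In A, the extraction path crosses only that-complement boundaries, which are transparent.
So A is grammatical.

A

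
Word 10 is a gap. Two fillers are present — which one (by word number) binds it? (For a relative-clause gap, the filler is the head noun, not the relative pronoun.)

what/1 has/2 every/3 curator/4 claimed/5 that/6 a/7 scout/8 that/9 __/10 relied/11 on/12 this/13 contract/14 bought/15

8

The marked gap is inside the relative clause, the subject of "relied".
Its filler is the head noun "scout" (via "that"), at word 8.
(The other dependency links word 1 to a gap after word 15.)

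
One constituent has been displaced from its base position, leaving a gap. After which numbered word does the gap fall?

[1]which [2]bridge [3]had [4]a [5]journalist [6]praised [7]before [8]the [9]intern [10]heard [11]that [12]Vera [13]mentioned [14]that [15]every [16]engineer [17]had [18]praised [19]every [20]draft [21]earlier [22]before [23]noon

6

The displaced element is "which bridge" (word 2).
It functions as the direct object of "praised", so the gap sits immediately after word 6 ("praised").
Base order: A journalist had praised which bridge before the intern heard that Vera mentioned that every engineer had praised every draft earlier before noon.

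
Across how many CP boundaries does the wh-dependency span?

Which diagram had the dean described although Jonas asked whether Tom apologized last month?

0

"which diagram" originates inside the matrix clause — no clause boundary is crossed.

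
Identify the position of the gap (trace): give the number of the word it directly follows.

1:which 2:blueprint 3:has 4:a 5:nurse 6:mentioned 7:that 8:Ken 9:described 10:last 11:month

9

The displaced element is "which blueprint" (word 2).
It is linked across 1 clause boundary (that).
It functions as the direct object of "described", so the gap sits immediately after word 9 ("described").
Base order: A nurse has mentioned that Ken described which blueprint last month.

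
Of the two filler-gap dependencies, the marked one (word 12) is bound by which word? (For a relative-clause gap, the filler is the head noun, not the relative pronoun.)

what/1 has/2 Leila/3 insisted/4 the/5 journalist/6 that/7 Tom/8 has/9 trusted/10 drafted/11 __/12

1

The marked gap is the direct object of "drafted".
Its filler is the fronted wh-phrase "what", at word 1.
(The other dependency links word 6 to a gap after word 10.)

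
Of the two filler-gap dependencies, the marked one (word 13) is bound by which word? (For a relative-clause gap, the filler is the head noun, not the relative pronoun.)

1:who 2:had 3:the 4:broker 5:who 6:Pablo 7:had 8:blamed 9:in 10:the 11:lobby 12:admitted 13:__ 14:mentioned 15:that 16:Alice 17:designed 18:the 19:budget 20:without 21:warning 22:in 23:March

1

The marked gap is the subject of "mentioned".
Its filler is the fronted wh-phrase "who", at word 1.
(The other dependency links word 4 to a gap after word 8.)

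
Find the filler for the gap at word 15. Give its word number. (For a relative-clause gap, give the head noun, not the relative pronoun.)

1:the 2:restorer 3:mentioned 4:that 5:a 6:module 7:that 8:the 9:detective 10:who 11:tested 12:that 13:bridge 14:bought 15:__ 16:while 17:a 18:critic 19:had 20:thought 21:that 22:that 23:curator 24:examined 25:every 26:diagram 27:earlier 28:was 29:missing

The gap at 15 is the object of "bought", inside a relative clause.
The relative pronoun is "that" (word 7); it is bound by the head noun immediately before it.
Its filler is the head noun "module", at word 6.

6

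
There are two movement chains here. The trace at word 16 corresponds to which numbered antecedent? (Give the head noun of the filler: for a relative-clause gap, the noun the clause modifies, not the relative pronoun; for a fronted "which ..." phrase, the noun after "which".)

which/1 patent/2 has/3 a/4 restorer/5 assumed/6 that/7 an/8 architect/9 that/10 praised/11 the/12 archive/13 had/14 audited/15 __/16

2

The marked gap is the direct object of "audited".
Its filler is the fronted wh-phrase "which patent", at word 2.
(The other dependency links word 9 to a gap after word 10.)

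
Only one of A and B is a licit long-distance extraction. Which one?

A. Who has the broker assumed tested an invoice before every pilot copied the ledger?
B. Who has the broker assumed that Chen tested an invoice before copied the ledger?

In B, the wh-phrase is extracted from inside an adjunct island (introduced by "before"), which blocks movement.
In A, the extraction path crosses only that-complement boundaries, which are transparent.
So A is grammatical.

A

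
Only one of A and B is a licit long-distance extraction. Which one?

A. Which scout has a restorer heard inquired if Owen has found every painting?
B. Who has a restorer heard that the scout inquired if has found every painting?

A

In B, the wh-phrase is extracted from inside a wh-island (introduced by "if"), which blocks movement.
In A, the extraction path crosses only that-complement boundaries, which are transparent.
So A is grammatical.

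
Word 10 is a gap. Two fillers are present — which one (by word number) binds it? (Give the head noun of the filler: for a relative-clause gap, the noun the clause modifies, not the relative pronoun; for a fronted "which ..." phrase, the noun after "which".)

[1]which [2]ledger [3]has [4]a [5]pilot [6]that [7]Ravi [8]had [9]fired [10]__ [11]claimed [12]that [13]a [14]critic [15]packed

5

The marked gap is inside the relative clause, the direct object of "fired".
Its filler is the head noun "pilot" (via "that"), at word 5.
(The other dependency links word 2 to a gap after word 15.)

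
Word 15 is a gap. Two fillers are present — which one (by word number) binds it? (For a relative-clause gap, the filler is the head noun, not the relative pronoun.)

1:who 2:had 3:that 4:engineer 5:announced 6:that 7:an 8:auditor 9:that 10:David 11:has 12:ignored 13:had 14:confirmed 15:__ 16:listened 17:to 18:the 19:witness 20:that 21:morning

1

The marked gap is the subject of "listened".
Its filler is the fronted wh-phrase "who", at word 1.
(The other dependency links word 8 to a gap after word 12.)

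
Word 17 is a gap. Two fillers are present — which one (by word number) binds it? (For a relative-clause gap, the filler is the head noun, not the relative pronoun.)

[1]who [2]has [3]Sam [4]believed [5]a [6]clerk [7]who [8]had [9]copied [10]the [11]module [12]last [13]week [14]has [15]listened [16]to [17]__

The marked gap is the object of the preposition "to" of "listened".
Its filler is the fronted wh-phrase "who", at word 1.
(The other dependency links word 6 to a gap after word 7.)

1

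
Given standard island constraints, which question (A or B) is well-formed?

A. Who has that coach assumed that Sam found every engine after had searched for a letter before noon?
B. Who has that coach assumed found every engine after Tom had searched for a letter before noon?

B

In A, the wh-phrase is extracted from inside an adjunct island (introduced by "after"), which blocks movement.
In B, the extraction path crosses only that-complement boundaries, which are transparent.
So B is grammatical.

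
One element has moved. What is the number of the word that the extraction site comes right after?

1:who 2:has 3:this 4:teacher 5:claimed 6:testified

5

The displaced element is "who" (word 1).
It is linked across 1 clause boundary (Ø).
It functions as the subject of "testified", so the gap sits immediately after word 5 ("claimed").
Base order: This teacher has claimed that who testified.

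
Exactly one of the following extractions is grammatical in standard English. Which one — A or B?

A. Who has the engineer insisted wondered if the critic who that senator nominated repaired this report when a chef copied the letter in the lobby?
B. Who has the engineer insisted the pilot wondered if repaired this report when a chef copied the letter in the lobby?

In B, the wh-phrase is extracted from inside a wh-island (introduced by "if"), which blocks movement.
In A, the extraction path crosses only that-complement boundaries, which are transparent.
So A is grammatical.

A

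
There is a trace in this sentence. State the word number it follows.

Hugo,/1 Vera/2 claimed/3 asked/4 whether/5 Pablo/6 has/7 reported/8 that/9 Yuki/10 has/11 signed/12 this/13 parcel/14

3

The displaced element is "Hugo" (word 1).
It is linked across 1 clause boundary (Ø).
It functions as the subject of "asked", so the gap sits immediately after word 3 ("claimed").
Base order: Vera claimed that Hugo asked whether Pablo has reported that Yuki has signed this parcel.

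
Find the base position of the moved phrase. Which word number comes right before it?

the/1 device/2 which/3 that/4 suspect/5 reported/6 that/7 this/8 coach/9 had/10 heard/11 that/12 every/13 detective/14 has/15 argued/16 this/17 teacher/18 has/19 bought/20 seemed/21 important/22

20

The displaced element is "the device" (word 2).
It is linked across 3 clause boundaries (that → that → Ø).
It functions as the direct object of "bought", so the gap sits immediately after word 20 ("bought").
Base order: That suspect reported that this coach had heard that every detective has argued this teacher has bought the device.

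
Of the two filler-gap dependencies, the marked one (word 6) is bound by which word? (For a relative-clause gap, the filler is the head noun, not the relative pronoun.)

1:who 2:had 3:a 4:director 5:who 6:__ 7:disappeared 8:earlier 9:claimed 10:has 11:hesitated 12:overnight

4

The marked gap is inside the relative clause, the subject of "disappeared".
Its filler is the head noun "director" (via "who"), at word 4.
(The other dependency links word 1 to a gap after word 9.)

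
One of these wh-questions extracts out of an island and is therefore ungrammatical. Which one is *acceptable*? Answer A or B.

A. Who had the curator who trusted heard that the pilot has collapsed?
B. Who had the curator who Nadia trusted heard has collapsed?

B

In A, the wh-phrase is extracted from inside a complex-NP island (relative clause) (introduced by "who"), which blocks movement.
In B, the extraction path crosses only that-complement boundaries, which are transparent.
So B is grammatical.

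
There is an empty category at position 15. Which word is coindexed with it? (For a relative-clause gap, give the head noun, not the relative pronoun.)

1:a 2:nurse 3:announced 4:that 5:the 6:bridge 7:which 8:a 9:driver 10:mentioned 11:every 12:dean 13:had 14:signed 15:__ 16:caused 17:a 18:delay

The gap at 15 is the object of "signed", inside a relative clause.
The relative pronoun is "which" (word 7); it is bound by the head noun immediately before it.
Its filler is the head noun "bridge", at word 6.

6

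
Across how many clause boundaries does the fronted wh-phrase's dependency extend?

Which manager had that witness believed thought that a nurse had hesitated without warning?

1

"which manager" is extracted from the subject of "thought".
Boundaries crossed, outermost first: [Ø] — 1 in total.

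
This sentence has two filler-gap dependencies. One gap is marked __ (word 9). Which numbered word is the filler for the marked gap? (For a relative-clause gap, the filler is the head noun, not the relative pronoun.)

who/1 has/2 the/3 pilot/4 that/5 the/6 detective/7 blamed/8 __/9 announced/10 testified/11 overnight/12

4

The marked gap is inside the relative clause, the direct object of "blamed".
Its filler is the head noun "pilot" (via "that"), at word 4.
(The other dependency links word 1 to a gap after word 10.)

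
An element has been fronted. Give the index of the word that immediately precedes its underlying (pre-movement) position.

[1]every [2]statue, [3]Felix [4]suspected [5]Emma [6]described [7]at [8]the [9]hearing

6

The displaced element is "every statue" (word 2).
It is linked across 1 clause boundary (Ø).
It functions as the direct object of "described", so the gap sits immediately after word 6 ("described").
Base order: Felix suspected Emma described every statue at the hearing.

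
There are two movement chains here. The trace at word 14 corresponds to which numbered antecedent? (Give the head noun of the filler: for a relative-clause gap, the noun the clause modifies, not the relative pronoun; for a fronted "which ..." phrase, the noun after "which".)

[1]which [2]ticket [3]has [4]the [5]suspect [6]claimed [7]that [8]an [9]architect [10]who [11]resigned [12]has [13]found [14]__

The marked gap is the direct object of "found".
Its filler is the fronted wh-phrase "which ticket", at word 2.
(The other dependency links word 9 to a gap after word 10.)

2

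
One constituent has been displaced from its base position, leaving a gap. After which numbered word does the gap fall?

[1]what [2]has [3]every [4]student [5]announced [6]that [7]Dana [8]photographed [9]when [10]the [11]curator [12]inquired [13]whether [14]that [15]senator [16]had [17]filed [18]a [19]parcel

The displaced element is "what" (word 1).
It is linked across 1 clause boundary (that).
It functions as the direct object of "photographed", so the gap sits immediately after word 8 ("photographed").
Base order: Every student has announced that Dana photographed what when the curator inquired whether that senator had filed a parcel.

8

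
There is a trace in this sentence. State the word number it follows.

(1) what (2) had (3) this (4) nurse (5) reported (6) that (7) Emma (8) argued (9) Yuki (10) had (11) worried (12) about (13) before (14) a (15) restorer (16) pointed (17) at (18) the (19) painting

12

The displaced element is "what" (word 1).
It is linked across 2 clause boundaries (that → Ø).
It functions as the object of the preposition "about" of "worried", so the gap sits immediately after word 12 ("about").
Base order: This nurse had reported that Emma argued Yuki had worried about what before a restorer pointed at the painting.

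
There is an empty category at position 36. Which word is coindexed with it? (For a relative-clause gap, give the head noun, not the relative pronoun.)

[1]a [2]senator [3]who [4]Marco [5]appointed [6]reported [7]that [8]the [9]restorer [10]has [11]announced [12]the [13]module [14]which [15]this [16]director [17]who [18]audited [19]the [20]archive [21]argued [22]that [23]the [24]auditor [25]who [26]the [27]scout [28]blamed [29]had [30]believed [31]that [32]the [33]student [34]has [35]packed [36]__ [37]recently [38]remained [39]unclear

13

The gap at 36 is the object of "packed", inside a relative clause.
The relative pronoun is "which" (word 14); it is bound by the head noun immediately before it.
Its filler is the head noun "module", at word 13.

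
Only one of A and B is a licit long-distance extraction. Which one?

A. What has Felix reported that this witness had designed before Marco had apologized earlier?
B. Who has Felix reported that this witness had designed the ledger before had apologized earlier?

In B, the wh-phrase is extracted from inside an adjunct island (introduced by "before"), which blocks movement.
In A, the extraction path crosses only that-complement boundaries, which are transparent.
So A is grammatical.

A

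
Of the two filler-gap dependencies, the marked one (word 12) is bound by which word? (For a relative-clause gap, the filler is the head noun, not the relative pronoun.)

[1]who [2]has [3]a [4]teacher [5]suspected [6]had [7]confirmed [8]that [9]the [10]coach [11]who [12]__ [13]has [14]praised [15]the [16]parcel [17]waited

The marked gap is inside the relative clause, the subject of "praised".
Its filler is the head noun "coach" (via "who"), at word 10.
(The other dependency links word 1 to a gap after word 5.)

10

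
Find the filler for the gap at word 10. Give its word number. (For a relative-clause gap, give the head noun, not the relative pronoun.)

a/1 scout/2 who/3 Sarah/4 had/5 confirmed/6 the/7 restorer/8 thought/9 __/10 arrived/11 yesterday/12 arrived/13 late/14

2

The gap at 10 is the subject of "arrived", inside a relative clause.
The relative pronoun is "who" (word 3); it is bound by the head noun immediately before it.
Its filler is the head noun "scout", at word 2.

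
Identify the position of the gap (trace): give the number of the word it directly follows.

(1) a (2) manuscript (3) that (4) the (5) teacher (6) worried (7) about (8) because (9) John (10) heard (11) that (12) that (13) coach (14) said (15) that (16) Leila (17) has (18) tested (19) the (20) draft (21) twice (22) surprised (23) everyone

The displaced element is "a manuscript" (word 2).
It functions as the object of the preposition "about" of "worried", so the gap sits immediately after word 7 ("about").
Base order: The teacher worried about a manuscript because John heard that that coach said that Leila has tested the draft twice.

7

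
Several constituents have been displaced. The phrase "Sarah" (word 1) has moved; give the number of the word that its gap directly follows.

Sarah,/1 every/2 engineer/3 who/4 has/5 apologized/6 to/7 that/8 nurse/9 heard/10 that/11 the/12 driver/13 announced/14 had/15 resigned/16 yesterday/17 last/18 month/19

14

The displaced element is "Sarah" (word 1).
It is linked across 2 clause boundaries (that → Ø).
It functions as the subject of "resigned", so the gap sits immediately after word 14 ("announced").
Base order: Every engineer who has apologized to that nurse heard that the driver announced Sarah had resigned yesterday last month.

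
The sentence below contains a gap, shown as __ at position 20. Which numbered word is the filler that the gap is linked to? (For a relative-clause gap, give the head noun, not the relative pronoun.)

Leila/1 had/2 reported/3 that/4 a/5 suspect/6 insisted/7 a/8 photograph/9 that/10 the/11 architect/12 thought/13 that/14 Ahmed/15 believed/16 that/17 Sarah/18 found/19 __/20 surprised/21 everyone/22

9

The gap at 20 is the object of "found", inside a relative clause.
The relative pronoun is "that" (word 10); it is bound by the head noun immediately before it.
Its filler is the head noun "photograph", at word 9.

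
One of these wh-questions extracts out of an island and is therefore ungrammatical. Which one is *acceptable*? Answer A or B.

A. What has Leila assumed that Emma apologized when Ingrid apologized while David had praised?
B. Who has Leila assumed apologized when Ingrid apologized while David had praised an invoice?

B

In A, the wh-phrase is extracted from inside an adjunct island (introduced by "when"), which blocks movement.
In B, the extraction path crosses only that-complement boundaries, which are transparent.
So B is grammatical.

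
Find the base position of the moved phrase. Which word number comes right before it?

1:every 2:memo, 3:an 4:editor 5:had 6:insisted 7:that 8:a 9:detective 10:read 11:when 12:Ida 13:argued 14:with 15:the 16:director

10

The displaced element is "every memo" (word 2).
It is linked across 1 clause boundary (that).
It functions as the direct object of "read", so the gap sits immediately after word 10 ("read").
Base order: An editor had insisted that a detective read every memo when Ida argued with the director.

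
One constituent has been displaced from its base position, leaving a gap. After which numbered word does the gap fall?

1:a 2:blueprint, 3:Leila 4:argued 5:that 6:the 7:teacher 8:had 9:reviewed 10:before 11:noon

The displaced element is "a blueprint" (word 2).
It is linked across 1 clause boundary (that).
It functions as the direct object of "reviewed", so the gap sits immediately after word 9 ("reviewed").
Base order: Leila argued that the teacher had reviewed a blueprint before noon.

9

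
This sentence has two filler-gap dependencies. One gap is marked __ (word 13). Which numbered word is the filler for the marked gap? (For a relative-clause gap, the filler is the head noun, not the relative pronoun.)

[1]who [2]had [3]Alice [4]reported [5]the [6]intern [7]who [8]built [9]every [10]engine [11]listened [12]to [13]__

The marked gap is the object of the preposition "to" of "listened".
Its filler is the fronted wh-phrase "who", at word 1.
(The other dependency links word 6 to a gap after word 7.)

1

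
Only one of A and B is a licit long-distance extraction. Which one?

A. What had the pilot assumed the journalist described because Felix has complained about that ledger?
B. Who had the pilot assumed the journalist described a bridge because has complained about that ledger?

In B, the wh-phrase is extracted from inside an adjunct island (introduced by "because"), which blocks movement.
In A, the extraction path crosses only that-complement boundaries, which are transparent.
So A is grammatical.

A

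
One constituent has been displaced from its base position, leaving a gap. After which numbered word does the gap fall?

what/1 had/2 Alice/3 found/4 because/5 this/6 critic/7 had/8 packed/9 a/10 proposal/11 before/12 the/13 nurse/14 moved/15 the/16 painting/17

4

The displaced element is "what" (word 1).
It functions as the direct object of "found", so the gap sits immediately after word 4 ("found").
Base order: Alice had found what because this critic had packed a proposal before the nurse moved the painting.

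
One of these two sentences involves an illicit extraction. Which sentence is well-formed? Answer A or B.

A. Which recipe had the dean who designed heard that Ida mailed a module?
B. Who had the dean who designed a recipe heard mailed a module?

In A, the wh-phrase is extracted from inside a complex-NP island (relative clause) (introduced by "who"), which blocks movement.
In B, the extraction path crosses only that-complement boundaries, which are transparent.
So B is grammatical.

B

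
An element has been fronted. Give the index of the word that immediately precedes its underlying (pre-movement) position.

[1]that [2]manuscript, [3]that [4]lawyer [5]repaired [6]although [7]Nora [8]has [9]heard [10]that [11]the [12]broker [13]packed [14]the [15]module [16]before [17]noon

5

The displaced element is "that manuscript" (word 2).
It functions as the direct object of "repaired", so the gap sits immediately after word 5 ("repaired").
Base order: That lawyer repaired that manuscript although Nora has heard that the broker packed the module before noon.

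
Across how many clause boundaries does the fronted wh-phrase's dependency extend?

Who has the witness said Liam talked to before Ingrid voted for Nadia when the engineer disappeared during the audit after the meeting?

1

"who" is extracted from the PP object of "talked".
Boundaries crossed, outermost first: [Ø] — 1 in total.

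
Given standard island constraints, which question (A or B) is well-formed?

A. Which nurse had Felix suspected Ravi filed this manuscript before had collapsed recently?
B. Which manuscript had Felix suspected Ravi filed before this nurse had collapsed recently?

B

In A, the wh-phrase is extracted from inside an adjunct island (introduced by "before"), which blocks movement.
In B, the extraction path crosses only that-complement boundaries, which are transparent.
So B is grammatical.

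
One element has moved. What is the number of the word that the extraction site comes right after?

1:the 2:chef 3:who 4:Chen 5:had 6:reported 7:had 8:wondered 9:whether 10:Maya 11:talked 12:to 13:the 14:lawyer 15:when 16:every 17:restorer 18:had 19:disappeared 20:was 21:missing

The displaced element is "the chef" (word 2).
It is linked across 1 clause boundary (Ø).
It functions as the subject of "wondered", so the gap sits immediately after word 6 ("reported").
Base order: Chen had reported that the chef had wondered whether Maya talked to the lawyer when every restorer had disappeared.

6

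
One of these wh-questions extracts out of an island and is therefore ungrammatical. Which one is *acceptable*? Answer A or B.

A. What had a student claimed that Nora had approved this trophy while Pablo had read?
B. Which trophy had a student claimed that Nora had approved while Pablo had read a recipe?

B

In A, the wh-phrase is extracted from inside an adjunct island (introduced by "while"), which blocks movement.
In B, the extraction path crosses only that-complement boundaries, which are transparent.
So B is grammatical.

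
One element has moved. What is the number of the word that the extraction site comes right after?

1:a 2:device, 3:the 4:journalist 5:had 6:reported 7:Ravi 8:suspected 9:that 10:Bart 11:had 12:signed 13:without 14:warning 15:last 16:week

12

The displaced element is "a device" (word 2).
It is linked across 2 clause boundaries (Ø → that).
It functions as the direct object of "signed", so the gap sits immediately after word 12 ("signed").
Base order: The journalist had reported Ravi suspected that Bart had signed a device without warning last week.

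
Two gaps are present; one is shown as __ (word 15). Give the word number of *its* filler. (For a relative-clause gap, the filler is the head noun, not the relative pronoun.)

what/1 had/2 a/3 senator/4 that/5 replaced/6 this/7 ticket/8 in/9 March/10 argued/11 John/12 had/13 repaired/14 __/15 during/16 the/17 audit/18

The marked gap is the direct object of "repaired".
Its filler is the fronted wh-phrase "what", at word 1.
(The other dependency links word 4 to a gap after word 5.)

1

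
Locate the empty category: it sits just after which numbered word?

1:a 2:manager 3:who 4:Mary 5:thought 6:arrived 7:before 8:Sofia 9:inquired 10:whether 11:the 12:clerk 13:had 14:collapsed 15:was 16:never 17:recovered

5

The displaced element is "a manager" (word 2).
It is linked across 1 clause boundary (Ø).
It functions as the subject of "arrived", so the gap sits immediately after word 5 ("thought").
Base order: Mary thought that a manager arrived before Sofia inquired whether the clerk had collapsed.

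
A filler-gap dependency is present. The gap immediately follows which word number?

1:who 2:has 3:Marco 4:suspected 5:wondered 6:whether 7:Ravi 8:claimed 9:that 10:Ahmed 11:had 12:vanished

4

The displaced element is "who" (word 1).
It is linked across 1 clause boundary (Ø).
It functions as the subject of "wondered", so the gap sits immediately after word 4 ("suspected").
Base order: Marco has suspected who wondered whether Ravi claimed that Ahmed had vanished.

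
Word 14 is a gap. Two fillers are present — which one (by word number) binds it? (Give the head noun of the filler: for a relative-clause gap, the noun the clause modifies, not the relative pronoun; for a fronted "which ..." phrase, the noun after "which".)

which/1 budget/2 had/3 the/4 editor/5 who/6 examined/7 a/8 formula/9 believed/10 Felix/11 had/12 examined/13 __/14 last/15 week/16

The marked gap is the direct object of "examined".
Its filler is the fronted wh-phrase "which budget", at word 2.
(The other dependency links word 5 to a gap after word 6.)

2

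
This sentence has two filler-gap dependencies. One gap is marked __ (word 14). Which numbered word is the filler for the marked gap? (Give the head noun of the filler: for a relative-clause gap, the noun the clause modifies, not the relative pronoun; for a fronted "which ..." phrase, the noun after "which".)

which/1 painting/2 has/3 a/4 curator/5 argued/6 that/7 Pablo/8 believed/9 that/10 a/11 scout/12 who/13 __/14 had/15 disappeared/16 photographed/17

The marked gap is inside the relative clause, the subject of "disappeared".
Its filler is the head noun "scout" (via "who"), at word 12.
(The other dependency links word 2 to a gap after word 17.)

12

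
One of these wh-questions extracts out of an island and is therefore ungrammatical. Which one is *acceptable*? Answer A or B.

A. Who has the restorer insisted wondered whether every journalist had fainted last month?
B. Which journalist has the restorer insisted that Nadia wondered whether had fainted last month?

In B, the wh-phrase is extracted from inside a wh-island (introduced by "whether"), which blocks movement.
In A, the extraction path crosses only that-complement boundaries, which are transparent.
So A is grammatical.

A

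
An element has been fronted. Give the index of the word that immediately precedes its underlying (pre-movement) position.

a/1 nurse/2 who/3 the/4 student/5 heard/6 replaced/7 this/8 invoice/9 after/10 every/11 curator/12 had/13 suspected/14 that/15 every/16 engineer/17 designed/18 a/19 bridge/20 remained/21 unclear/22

The displaced element is "a nurse" (word 2).
It is linked across 1 clause boundary (Ø).
It functions as the subject of "replaced", so the gap sits immediately after word 6 ("heard").
Base order: The student heard that a nurse replaced this invoice after every curator had suspected that every engineer designed a bridge.

6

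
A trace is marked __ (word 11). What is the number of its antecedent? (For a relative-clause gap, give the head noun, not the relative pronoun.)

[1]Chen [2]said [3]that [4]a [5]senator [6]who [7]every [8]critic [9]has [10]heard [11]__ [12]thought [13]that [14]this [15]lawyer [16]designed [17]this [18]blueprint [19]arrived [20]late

The gap at 11 is the subject of "thought", inside a relative clause.
The relative pronoun is "who" (word 6); it is bound by the head noun immediately before it.
Its filler is the head noun "senator", at word 5.

5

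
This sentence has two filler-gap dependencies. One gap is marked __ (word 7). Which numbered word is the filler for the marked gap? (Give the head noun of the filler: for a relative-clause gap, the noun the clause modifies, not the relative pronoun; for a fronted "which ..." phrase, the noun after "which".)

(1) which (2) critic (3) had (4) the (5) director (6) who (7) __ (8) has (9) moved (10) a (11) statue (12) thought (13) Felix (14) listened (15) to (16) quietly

The marked gap is inside the relative clause, the subject of "moved".
Its filler is the head noun "director" (via "who"), at word 5.
(The other dependency links word 2 to a gap after word 15.)

5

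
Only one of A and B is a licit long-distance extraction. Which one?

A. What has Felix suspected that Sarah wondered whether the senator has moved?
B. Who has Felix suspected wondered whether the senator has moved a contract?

In A, the wh-phrase is extracted from inside a wh-island (introduced by "whether"), which blocks movement.
In B, the extraction path crosses only that-complement boundaries, which are transparent.
So B is grammatical.

B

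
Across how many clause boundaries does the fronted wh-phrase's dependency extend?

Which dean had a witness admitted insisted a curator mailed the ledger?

1

"which dean" is extracted from the subject of "insisted".
Boundaries crossed, outermost first: [Ø] — 1 in total.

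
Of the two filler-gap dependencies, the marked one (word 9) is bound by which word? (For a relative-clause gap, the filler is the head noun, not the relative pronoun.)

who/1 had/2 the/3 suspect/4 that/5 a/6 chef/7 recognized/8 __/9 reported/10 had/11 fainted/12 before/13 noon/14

4

The marked gap is inside the relative clause, the direct object of "recognized".
Its filler is the head noun "suspect" (via "that"), at word 4.
(The other dependency links word 1 to a gap after word 10.)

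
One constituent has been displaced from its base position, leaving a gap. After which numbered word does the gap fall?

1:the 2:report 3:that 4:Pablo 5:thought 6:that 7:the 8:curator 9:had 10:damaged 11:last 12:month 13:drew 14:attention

10

The displaced element is "the report" (word 2).
It is linked across 1 clause boundary (that).
It functions as the direct object of "damaged", so the gap sits immediately after word 10 ("damaged").
Base order: Pablo thought that the curator had damaged the report last month.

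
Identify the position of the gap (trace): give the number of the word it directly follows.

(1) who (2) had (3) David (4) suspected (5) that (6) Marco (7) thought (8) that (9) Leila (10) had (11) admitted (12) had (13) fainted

The displaced element is "who" (word 1).
It is linked across 3 clause boundaries (that → that → Ø).
It functions as the subject of "fainted", so the gap sits immediately after word 11 ("admitted").
Base order: David had suspected that Marco thought that Leila had admitted that who had fainted.

11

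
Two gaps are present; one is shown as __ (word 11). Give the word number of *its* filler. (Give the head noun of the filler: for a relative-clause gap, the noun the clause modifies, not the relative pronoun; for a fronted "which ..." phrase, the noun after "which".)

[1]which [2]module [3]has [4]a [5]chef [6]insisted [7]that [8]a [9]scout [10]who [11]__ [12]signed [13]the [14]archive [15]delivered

9

The marked gap is inside the relative clause, the subject of "signed".
Its filler is the head noun "scout" (via "who"), at word 9.
(The other dependency links word 2 to a gap after word 15.)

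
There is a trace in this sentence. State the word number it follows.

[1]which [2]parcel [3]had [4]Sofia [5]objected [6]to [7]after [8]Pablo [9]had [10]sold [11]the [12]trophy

The displaced element is "which parcel" (word 2).
It functions as the object of the preposition "to" of "objected", so the gap sits immediately after word 6 ("to").
Base order: Sofia had objected to which parcel after Pablo had sold the trophy.

6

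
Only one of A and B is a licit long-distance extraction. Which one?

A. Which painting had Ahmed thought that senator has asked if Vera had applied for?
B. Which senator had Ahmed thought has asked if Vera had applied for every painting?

B

In A, the wh-phrase is extracted from inside a wh-island (introduced by "if"), which blocks movement.
In B, the extraction path crosses only that-complement boundaries, which are transparent.
So B is grammatical.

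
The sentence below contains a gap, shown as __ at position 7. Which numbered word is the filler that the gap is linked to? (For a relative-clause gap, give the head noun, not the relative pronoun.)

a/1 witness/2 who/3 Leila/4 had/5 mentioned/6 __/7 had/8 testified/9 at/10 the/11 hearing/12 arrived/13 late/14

2

The gap at 7 is the subject of "testified", inside a relative clause.
The relative pronoun is "who" (word 3); it is bound by the head noun immediately before it.
Its filler is the head noun "witness", at word 2.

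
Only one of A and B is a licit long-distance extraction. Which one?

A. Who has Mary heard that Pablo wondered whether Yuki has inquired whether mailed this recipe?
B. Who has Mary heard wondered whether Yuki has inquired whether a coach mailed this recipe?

B

In A, the wh-phrase is extracted from inside a wh-island (introduced by "whether"), which blocks movement.
In B, the extraction path crosses only that-complement boundaries, which are transparent.
So B is grammatical.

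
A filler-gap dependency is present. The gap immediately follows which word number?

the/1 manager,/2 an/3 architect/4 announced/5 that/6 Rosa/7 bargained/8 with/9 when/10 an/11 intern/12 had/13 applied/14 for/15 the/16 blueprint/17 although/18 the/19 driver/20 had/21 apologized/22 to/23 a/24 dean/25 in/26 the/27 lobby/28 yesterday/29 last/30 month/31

9

The displaced element is "the manager" (word 2).
It is linked across 1 clause boundary (that).
It functions as the object of the preposition "with" of "bargained", so the gap sits immediately after word 9 ("with").
Base order: An architect announced that Rosa bargained with the manager when an intern had applied for the blueprint although the driver had apologized to a dean in the lobby yesterday last month.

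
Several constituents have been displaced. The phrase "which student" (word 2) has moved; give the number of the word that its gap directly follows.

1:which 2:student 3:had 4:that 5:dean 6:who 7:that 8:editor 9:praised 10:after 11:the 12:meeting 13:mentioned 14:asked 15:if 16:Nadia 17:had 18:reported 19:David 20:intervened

13

The displaced element is "which student" (word 2).
It is linked across 1 clause boundary (Ø).
It functions as the subject of "asked", so the gap sits immediately after word 13 ("mentioned").
Base order: That dean who that editor praised after the meeting had mentioned that which student asked if Nadia had reported David intervened.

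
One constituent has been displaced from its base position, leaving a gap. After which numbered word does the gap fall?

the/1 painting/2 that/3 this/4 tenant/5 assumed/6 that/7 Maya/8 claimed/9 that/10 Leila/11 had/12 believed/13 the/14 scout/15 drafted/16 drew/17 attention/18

The displaced element is "the painting" (word 2).
It is linked across 3 clause boundaries (that → that → Ø).
It functions as the direct object of "drafted", so the gap sits immediately after word 16 ("drafted").
Base order: This tenant assumed that Maya claimed that Leila had believed the scout drafted the painting.

16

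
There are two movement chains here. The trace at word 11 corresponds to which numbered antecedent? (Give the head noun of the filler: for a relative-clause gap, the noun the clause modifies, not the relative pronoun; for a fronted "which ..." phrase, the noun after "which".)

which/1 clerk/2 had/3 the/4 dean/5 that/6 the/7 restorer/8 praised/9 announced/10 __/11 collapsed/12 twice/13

The marked gap is the subject of "collapsed".
Its filler is the fronted wh-phrase "which clerk", at word 2.
(The other dependency links word 5 to a gap after word 9.)

2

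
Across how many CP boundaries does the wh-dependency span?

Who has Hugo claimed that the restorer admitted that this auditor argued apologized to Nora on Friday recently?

"who" is extracted from the subject of "apologized".
Boundaries crossed, outermost first: [that], [that], [Ø] — 3 in total.

3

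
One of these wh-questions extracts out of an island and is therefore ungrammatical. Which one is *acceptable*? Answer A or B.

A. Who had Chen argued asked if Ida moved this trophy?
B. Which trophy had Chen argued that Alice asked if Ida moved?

In B, the wh-phrase is extracted from inside a wh-island (introduced by "if"), which blocks movement.
In A, the extraction path crosses only that-complement boundaries, which are transparent.
So A is grammatical.

A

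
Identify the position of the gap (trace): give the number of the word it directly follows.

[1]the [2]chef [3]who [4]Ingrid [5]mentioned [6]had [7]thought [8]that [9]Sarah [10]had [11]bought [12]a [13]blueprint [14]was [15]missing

5

The displaced element is "the chef" (word 2).
It is linked across 1 clause boundary (Ø).
It functions as the subject of "thought", so the gap sits immediately after word 5 ("mentioned").
Base order: Ingrid mentioned that the chef had thought that Sarah had bought a blueprint.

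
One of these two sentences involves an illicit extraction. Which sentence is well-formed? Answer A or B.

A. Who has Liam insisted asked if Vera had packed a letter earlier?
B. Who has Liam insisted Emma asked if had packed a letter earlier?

In B, the wh-phrase is extracted from inside a wh-island (introduced by "if"), which blocks movement.
In A, the extraction path crosses only that-complement boundaries, which are transparent.
So A is grammatical.

A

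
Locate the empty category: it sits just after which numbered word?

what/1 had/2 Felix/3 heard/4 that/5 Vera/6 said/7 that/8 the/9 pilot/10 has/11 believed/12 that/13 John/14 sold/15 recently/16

The displaced element is "what" (word 1).
It is linked across 3 clause boundaries (that → that → that).
It functions as the direct object of "sold", so the gap sits immediately after word 15 ("sold").
Base order: Felix had heard that Vera said that the pilot has believed that John sold what recently.

15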